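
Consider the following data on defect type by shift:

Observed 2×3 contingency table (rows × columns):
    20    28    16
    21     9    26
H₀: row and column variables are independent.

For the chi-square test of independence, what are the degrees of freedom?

degrees of freedom = 2

df = (r−1)(c−1) = (2−1)·(3−1) = 2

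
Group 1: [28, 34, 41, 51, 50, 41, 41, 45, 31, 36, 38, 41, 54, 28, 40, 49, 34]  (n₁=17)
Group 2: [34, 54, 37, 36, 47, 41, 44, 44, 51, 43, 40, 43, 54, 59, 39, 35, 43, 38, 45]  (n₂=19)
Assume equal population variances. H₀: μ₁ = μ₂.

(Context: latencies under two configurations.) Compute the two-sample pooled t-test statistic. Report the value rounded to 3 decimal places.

test statistic = -1.384

x̄₁=40.118, s₁=7.857, n₁=17
x̄₂=43.526, s₂=6.923, n₂=19
s_p² = [16·7.857² + 18·6.923²]/34 = 54.4265
SE = √(s_p²·(1/17+1/19)) = 2.4629
t = (40.118−43.526)/2.4629 = -1.3840
df = 34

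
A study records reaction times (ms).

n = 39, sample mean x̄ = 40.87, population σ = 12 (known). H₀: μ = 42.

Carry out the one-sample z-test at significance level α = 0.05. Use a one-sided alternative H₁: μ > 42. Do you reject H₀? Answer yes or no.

SE = σ/√n = 12/√39 = 1.9215
z = (x̄−μ₀)/SE = (40.87−42)/1.9215 = -0.5881
p-value (one-sided, H₁ greater) = 0.72176
At α=0.05: p ≥ α → fail to reject H₀

reject H₀: no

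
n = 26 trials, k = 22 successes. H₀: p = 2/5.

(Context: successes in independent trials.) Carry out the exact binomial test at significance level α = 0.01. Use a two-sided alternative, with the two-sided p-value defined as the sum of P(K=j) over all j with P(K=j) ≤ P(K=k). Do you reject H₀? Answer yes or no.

Exact binomial: n=26, k=22, p₀=2/5=0.4000
P(X=j) = C(n,j)·p₀^j·(1−p₀)^(n−j); p = Σ P(X=j) over j with P(X=j) ≤ P(X=22)
p-value (two-sided) = 0.00001
At α=0.01: p < α → reject H₀

reject H₀: yes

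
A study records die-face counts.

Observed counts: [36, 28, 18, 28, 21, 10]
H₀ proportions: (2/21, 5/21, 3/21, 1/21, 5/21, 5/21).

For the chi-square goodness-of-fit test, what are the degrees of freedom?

degrees of freedom = 5

df = k − 1 = 6 − 1 = 5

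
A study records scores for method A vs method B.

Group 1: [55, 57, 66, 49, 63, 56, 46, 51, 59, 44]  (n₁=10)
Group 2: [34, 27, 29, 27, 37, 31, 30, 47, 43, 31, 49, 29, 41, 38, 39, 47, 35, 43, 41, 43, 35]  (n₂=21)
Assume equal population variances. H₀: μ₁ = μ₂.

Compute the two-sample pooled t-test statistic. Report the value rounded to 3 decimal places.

x̄₁=54.600, s₁=7.137, n₁=10
x̄₂=36.952, s₂=6.910, n₂=21
s_p² = [9·7.137² + 20·6.910²]/29 = 48.7363
SE = √(s_p²·(1/10+1/21)) = 2.6822
t = (54.600−36.952)/2.6822 = 6.5794
df = 29

test statistic = 6.579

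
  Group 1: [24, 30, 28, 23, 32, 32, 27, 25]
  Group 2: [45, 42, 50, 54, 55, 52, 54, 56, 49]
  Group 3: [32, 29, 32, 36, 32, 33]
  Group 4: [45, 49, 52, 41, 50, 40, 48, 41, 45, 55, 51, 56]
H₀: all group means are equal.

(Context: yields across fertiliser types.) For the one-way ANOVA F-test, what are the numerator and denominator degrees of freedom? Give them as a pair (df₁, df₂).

k = 4 groups, N = 35 total
df = (k−1, N−k) = (4−1, 35−4) = (3, 31)

degrees of freedom = [3, 31]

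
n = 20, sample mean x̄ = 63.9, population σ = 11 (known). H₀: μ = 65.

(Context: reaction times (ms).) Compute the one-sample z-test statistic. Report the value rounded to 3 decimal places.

test statistic = -0.447

SE = σ/√n = 11/√20 = 2.4597
z = (x̄−μ₀)/SE = (63.9−65)/2.4597 = -0.4472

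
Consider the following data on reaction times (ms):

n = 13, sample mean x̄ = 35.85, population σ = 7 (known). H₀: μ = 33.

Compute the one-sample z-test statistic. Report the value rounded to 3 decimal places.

test statistic = 1.468

SE = σ/√n = 7/√13 = 1.9415
z = (x̄−μ₀)/SE = (35.85−33)/1.9415 = 1.4680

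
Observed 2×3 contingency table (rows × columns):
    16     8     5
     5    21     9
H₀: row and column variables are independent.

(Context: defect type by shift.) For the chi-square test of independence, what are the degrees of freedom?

df = (r−1)(c−1) = (2−1)·(3−1) = 2

degrees of freedom = 2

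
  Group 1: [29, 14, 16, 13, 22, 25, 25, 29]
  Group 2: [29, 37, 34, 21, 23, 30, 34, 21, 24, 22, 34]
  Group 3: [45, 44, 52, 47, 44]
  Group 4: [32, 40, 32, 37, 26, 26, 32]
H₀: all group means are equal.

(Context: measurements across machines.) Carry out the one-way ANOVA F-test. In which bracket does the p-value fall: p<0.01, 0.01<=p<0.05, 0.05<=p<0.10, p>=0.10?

Group means [21.62, 28.09, 46.40, 32.14], grand mean 30.290
SSB = Σnᵢ(x̄ᵢ−x̄)² = 1975.546; SSW = ΣΣ(x−x̄ᵢ)² = 870.841
MSB = 1975.546/3 = 658.5153; MSW = 870.841/27 = 32.2534
F = MSB/MSW = 20.4169
df = (3, 27)
p-value (upper-tail) = 0.00000
→ bracket: p<0.01

p-value bracket: p<0.01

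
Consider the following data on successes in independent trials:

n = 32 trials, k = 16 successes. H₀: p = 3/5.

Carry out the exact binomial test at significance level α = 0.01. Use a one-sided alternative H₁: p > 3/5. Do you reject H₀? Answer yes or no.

reject H₀: no

Exact binomial: n=32, k=16, p₀=3/5=0.6000
P(X≥16) from Σ C(n,i)·p₀^i·(1−p₀)^(n−i)
p-value (one-sided, H₁ greater) = 0.90803
At α=0.01: p ≥ α → fail to reject H₀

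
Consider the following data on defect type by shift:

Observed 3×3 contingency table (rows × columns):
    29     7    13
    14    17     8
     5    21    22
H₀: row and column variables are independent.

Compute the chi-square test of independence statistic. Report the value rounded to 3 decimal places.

Row totals [49, 39, 48], col totals [48, 45, 43], n=136
χ² = (29−17.29)²/17.29 + (7−16.21)²/16.21 + (13−15.49)²/15.49 + (14−13.76)²/13.76 + (17−12.90)²/12.90 + (8−12.33)²/12.33 + (5−16.94)²/16.94 + (21−15.88)²/15.88 + (22−15.18)²/15.18 = 29.5187
df = 4

test statistic = 29.519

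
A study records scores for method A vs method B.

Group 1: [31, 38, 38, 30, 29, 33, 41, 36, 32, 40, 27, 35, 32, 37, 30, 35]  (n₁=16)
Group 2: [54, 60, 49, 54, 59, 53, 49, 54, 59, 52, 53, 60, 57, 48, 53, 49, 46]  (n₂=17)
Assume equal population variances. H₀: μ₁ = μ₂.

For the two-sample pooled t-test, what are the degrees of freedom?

degrees of freedom = 31

df = n₁ + n₂ − 2 = 16 + 17 − 2 = 31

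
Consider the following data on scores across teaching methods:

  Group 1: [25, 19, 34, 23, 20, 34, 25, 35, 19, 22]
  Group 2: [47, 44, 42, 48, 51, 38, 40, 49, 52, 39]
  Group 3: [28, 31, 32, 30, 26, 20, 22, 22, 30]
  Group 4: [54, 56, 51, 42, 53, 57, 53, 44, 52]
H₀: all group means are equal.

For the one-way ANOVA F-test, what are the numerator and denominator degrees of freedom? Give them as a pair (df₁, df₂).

degrees of freedom = [3, 34]

k = 4 groups, N = 38 total
df = (k−1, N−k) = (4−1, 38−4) = (3, 34)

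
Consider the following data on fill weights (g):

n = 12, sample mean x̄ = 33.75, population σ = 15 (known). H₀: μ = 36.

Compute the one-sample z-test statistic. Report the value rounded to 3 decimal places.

test statistic = -0.520

SE = σ/√n = 15/√12 = 4.3301
z = (x̄−μ₀)/SE = (33.75−36)/4.3301 = -0.5196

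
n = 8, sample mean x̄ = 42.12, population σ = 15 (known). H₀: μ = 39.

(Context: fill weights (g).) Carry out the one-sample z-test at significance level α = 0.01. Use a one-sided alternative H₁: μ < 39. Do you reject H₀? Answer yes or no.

reject H₀: no

SE = σ/√n = 15/√8 = 5.3033
z = (x̄−μ₀)/SE = (42.12−39)/5.3033 = 0.5883
p-value (one-sided, H₁ less) = 0.72184
At α=0.01: p ≥ α → fail to reject H₀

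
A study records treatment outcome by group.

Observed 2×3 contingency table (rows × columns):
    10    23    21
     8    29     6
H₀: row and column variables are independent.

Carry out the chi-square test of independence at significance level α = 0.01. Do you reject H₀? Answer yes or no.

Row totals [54, 43], col totals [18, 52, 27], n=97
χ² = (10−10.02)²/10.02 + (23−28.95)²/28.95 + (21−15.03)²/15.03 + (8−7.98)²/7.98 + (29−23.05)²/23.05 + (6−11.97)²/11.97 = 8.1047
df = 2
p-value (upper-tail) = 0.01738
At α=0.01: p ≥ α → fail to reject H₀

reject H₀: no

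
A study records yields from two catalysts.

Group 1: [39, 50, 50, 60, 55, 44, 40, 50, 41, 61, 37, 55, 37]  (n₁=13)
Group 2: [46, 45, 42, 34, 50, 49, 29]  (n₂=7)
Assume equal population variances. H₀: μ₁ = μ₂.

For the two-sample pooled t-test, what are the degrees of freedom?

degrees of freedom = 18

df = n₁ + n₂ − 2 = 13 + 7 − 2 = 18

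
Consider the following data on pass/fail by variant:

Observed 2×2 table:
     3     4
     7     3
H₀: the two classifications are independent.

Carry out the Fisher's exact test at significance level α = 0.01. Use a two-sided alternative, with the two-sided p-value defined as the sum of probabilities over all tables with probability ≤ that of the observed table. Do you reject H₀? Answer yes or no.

Margins: r₁=7, r₂=10, c₁=10, c₂=7, n=17
p_obs = C(7,3)·C(10,7)/C(17,10); sum pmf over tables with pmf ≤ p_obs
p-value (two-sided) = 0.34996
At α=0.01: p ≥ α → fail to reject H₀

reject H₀: no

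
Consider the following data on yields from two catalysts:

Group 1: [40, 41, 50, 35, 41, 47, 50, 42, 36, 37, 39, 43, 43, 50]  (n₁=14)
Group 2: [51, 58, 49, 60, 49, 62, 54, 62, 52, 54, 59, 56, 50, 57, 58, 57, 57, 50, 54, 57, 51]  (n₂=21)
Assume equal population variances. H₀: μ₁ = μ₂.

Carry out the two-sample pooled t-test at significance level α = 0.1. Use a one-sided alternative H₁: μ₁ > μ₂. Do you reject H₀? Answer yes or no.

reject H₀: no

x̄₁=42.429, s₁=5.125, n₁=14
x̄₂=55.095, s₂=4.122, n₂=21
s_p² = [13·5.125² + 20·4.122²]/33 = 20.6436
SE = √(s_p²·(1/14+1/21)) = 1.5677
t = (42.429−55.095)/1.5677 = -8.0800
df = 33
p-value (one-sided, H₁ greater) = 1.00000
At α=0.1: p ≥ α → fail to reject H₀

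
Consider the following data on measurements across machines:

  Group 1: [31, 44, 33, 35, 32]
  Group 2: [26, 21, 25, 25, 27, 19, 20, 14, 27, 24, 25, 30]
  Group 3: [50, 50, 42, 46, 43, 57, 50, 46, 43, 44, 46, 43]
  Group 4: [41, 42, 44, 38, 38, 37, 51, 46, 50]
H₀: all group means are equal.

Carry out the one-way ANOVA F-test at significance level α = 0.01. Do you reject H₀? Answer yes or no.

reject H₀: yes

Group means [35.00, 23.58, 46.67, 43.00], grand mean 36.974
SSB = Σnᵢ(x̄ᵢ−x̄)² = 3625.390; SSW = ΣΣ(x−x̄ᵢ)² = 743.583
MSB = 3625.390/3 = 1208.4635; MSW = 743.583/34 = 21.8701
F = MSB/MSW = 55.2564
df = (3, 34)
p-value (upper-tail) = 0.00000
At α=0.01: p < α → reject H₀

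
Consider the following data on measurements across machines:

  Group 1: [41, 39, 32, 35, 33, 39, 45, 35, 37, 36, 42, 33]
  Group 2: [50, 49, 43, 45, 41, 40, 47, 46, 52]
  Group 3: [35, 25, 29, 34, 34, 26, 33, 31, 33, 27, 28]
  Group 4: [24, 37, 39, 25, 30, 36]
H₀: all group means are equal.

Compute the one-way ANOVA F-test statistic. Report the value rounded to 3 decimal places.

Group means [37.25, 45.89, 30.45, 31.83], grand mean 36.474
SSB = Σnᵢ(x̄ᵢ−x̄)² = 1332.774; SSW = ΣΣ(x−x̄ᵢ)² = 646.699
MSB = 1332.774/3 = 444.2581; MSW = 646.699/34 = 19.0206
F = MSB/MSW = 23.3567
df = (3, 34)

test statistic = 23.357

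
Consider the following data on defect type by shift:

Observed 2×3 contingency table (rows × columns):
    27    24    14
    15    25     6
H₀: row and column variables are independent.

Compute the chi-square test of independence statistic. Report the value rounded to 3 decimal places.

test statistic = 3.499

Row totals [65, 46], col totals [42, 49, 20], n=111
χ² = (27−24.59)²/24.59 + (24−28.69)²/28.69 + (14−11.71)²/11.71 + (15−17.41)²/17.41 + (25−20.31)²/20.31 + (6−8.29)²/8.29 = 3.4993
df = 2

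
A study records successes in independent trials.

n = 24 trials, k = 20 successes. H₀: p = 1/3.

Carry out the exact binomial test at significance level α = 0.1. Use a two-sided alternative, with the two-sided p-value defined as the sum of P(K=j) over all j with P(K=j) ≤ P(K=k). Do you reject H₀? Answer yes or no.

reject H₀: yes

Exact binomial: n=24, k=20, p₀=1/3=0.3333
P(X=j) = C(n,j)·p₀^j·(1−p₀)^(n−j); p = Σ P(X=j) over j with P(X=j) ≤ P(X=20)
p-value (two-sided) = 0.00000
At α=0.1: p < α → reject H₀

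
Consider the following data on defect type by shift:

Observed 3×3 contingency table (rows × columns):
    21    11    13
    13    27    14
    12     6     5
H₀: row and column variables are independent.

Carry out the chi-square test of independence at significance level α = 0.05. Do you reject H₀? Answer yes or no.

Row totals [45, 54, 23], col totals [46, 44, 32], n=122
χ² = (21−16.97)²/16.97 + (11−16.23)²/16.23 + (13−11.80)²/11.80 + (13−20.36)²/20.36 + (27−19.48)²/19.48 + (14−14.16)²/14.16 + (12−8.67)²/8.67 + (6−8.30)²/8.30 + (5−6.03)²/6.03 = 10.4239
df = 4
p-value (upper-tail) = 0.03386
At α=0.05: p < α → reject H₀

reject H₀: yes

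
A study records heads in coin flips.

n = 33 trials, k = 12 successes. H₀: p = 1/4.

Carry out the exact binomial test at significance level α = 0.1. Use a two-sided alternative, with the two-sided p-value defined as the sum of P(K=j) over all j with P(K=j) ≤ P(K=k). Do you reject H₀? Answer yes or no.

Exact binomial: n=33, k=12, p₀=1/4=0.2500
P(X=j) = C(n,j)·p₀^j·(1−p₀)^(n−j); p = Σ P(X=j) over j with P(X=j) ≤ P(X=12)
p-value (two-sided) = 0.15733
At α=0.1: p ≥ α → fail to reject H₀

reject H₀: no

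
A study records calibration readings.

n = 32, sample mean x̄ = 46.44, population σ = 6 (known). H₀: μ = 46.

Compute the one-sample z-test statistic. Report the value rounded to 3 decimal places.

test statistic = 0.415

SE = σ/√n = 6/√32 = 1.0607
z = (x̄−μ₀)/SE = (46.44−46)/1.0607 = 0.4148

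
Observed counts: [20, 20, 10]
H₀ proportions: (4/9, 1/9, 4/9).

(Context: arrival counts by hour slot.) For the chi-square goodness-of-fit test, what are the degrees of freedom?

df = k − 1 = 3 − 1 = 2

degrees of freedom = 2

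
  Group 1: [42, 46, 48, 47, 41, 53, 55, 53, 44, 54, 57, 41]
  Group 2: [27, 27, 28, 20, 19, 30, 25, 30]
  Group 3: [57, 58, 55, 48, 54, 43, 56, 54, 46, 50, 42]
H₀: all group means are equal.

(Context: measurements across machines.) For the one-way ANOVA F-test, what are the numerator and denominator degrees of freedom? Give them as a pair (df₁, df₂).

k = 3 groups, N = 31 total
df = (k−1, N−k) = (3−1, 31−3) = (2, 28)

degrees of freedom = [2, 28]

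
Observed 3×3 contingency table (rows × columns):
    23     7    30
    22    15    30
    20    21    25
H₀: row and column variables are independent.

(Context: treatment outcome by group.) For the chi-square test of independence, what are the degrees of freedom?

df = (r−1)(c−1) = (3−1)·(3−1) = 4

degrees of freedom = 4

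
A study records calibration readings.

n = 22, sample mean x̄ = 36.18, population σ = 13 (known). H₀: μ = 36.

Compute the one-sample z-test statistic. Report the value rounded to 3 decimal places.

SE = σ/√n = 13/√22 = 2.7716
z = (x̄−μ₀)/SE = (36.18−36)/2.7716 = 0.0649

test statistic = 0.065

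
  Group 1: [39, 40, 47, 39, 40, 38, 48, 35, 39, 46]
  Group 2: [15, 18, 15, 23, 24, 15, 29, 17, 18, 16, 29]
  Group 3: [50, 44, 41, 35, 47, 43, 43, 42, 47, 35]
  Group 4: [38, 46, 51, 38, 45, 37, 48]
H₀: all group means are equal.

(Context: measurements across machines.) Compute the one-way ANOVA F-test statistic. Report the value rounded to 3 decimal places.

Group means [41.10, 19.91, 42.70, 43.29], grand mean 35.789
SSB = Σnᵢ(x̄ᵢ−x̄)² = 3926.978; SSW = ΣΣ(x−x̄ᵢ)² = 865.338
MSB = 3926.978/3 = 1308.9927; MSW = 865.338/34 = 25.4511
F = MSB/MSW = 51.4317
df = (3, 34)

test statistic = 51.432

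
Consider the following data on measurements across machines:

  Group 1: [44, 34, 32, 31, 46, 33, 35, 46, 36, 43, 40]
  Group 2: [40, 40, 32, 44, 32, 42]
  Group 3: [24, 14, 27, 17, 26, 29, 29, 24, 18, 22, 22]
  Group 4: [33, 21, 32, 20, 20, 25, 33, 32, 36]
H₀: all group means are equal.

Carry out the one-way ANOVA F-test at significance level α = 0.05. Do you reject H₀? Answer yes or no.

reject H₀: yes

Group means [38.18, 38.33, 22.91, 28.00], grand mean 31.189
SSB = Σnᵢ(x̄ᵢ−x̄)² = 1689.797; SSW = ΣΣ(x−x̄ᵢ)² = 1037.879
MSB = 1689.797/3 = 563.2656; MSW = 1037.879/33 = 31.4509
F = MSB/MSW = 17.9094
df = (3, 33)
p-value (upper-tail) = 0.00000
At α=0.05: p < α → reject H₀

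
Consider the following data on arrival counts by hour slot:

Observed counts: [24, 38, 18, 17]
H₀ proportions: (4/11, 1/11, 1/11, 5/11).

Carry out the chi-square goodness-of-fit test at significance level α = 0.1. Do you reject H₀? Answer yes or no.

reject H₀: yes

n = 97; E_i = n·p_i = [35.27, 8.82, 8.82, 44.09]
χ² = (24−35.27)²/35.27 + (38−8.82)²/8.82 + (18−8.82)²/8.82 + (17−44.09)²/44.09 = 126.3794
df = 3
p-value (upper-tail) = 0.00000
At α=0.1: p < α → reject H₀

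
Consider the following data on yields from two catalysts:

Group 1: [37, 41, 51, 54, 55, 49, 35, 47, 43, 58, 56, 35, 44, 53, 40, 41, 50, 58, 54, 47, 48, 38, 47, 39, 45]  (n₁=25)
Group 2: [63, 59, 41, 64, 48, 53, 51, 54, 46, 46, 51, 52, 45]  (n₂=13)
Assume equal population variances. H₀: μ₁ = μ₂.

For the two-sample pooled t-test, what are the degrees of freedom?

degrees of freedom = 36

df = n₁ + n₂ − 2 = 25 + 13 − 2 = 36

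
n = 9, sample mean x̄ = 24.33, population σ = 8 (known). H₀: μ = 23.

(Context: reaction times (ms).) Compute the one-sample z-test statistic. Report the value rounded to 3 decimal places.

SE = σ/√n = 8/√9 = 2.6667
z = (x̄−μ₀)/SE = (24.33−23)/2.6667 = 0.4987

test statistic = 0.499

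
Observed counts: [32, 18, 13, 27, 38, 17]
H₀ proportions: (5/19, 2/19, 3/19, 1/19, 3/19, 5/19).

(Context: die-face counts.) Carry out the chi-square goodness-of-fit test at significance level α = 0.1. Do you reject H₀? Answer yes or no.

n = 145; E_i = n·p_i = [38.16, 15.26, 22.89, 7.63, 22.89, 38.16]
χ² = (32−38.16)²/38.16 + (18−15.26)²/15.26 + (13−22.89)²/22.89 + (27−7.63)²/7.63 + (38−22.89)²/22.89 + (17−38.16)²/38.16 = 76.6143
df = 5
p-value (upper-tail) = 0.00000
At α=0.1: p < α → reject H₀

reject H₀: yes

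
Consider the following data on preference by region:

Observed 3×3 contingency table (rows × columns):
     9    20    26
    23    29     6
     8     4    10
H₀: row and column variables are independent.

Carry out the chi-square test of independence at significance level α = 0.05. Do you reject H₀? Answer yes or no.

Row totals [55, 58, 22], col totals [40, 53, 42], n=135
χ² = (9−16.30)²/16.30 + (20−21.59)²/21.59 + (26−17.11)²/17.11 + (23−17.19)²/17.19 + (29−22.77)²/22.77 + (6−18.04)²/18.04 + (8−6.52)²/6.52 + (4−8.64)²/8.64 + (10−6.84)²/6.84 = 23.9942
df = 4
p-value (upper-tail) = 0.00008
At α=0.05: p < α → reject H₀

reject H₀: yes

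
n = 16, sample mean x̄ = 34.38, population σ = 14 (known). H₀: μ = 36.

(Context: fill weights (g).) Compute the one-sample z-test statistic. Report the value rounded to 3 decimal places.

test statistic = -0.463

SE = σ/√n = 14/√16 = 3.5000
z = (x̄−μ₀)/SE = (34.38−36)/3.5000 = -0.4629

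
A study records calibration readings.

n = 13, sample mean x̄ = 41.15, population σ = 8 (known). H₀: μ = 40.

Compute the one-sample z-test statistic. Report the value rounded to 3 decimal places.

test statistic = 0.518

SE = σ/√n = 8/√13 = 2.2188
z = (x̄−μ₀)/SE = (41.15−40)/2.2188 = 0.5183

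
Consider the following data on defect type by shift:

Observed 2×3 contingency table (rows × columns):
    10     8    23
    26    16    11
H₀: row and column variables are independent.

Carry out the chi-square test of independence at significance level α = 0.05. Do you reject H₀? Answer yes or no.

reject H₀: yes

Row totals [41, 53], col totals [36, 24, 34], n=94
χ² = (10−15.70)²/15.70 + (8−10.47)²/10.47 + (23−14.83)²/14.83 + (26−20.30)²/20.30 + (16−13.53)²/13.53 + (11−19.17)²/19.17 = 12.6879
df = 2
p-value (upper-tail) = 0.00176
At α=0.05: p < α → reject H₀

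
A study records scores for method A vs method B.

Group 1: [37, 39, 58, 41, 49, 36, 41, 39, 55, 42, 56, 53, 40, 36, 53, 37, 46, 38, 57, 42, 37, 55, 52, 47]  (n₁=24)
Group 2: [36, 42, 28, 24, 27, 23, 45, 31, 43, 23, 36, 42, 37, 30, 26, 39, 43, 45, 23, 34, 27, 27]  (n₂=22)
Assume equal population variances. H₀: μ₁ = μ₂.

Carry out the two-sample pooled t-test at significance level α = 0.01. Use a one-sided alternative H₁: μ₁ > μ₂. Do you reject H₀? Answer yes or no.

x̄₁=45.250, s₁=7.747, n₁=24
x̄₂=33.227, s₂=7.855, n₂=22
s_p² = [23·7.747² + 21·7.855²]/44 = 60.8264
SE = √(s_p²·(1/24+1/22)) = 2.3020
t = (45.250−33.227)/2.3020 = 5.2227
df = 44
p-value (one-sided, H₁ greater) = 0.00000
At α=0.01: p < α → reject H₀

reject H₀: yes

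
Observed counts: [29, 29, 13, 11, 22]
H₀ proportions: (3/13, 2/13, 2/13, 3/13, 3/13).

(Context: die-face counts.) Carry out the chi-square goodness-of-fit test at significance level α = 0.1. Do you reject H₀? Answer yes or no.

n = 104; E_i = n·p_i = [24.00, 16.00, 16.00, 24.00, 24.00]
χ² = (29−24.00)²/24.00 + (29−16.00)²/16.00 + (13−16.00)²/16.00 + (11−24.00)²/24.00 + (22−24.00)²/24.00 = 19.3750
df = 4
p-value (upper-tail) = 0.00066
At α=0.1: p < α → reject H₀

reject H₀: yes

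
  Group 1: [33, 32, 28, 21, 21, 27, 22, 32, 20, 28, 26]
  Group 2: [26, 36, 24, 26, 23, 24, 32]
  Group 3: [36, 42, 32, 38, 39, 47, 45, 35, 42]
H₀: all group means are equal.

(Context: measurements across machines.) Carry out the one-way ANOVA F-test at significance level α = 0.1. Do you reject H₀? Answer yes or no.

Group means [26.36, 27.29, 39.56], grand mean 31.000
SSB = Σnᵢ(x̄ᵢ−x̄)² = 991.804; SSW = ΣΣ(x−x̄ᵢ)² = 562.196
MSB = 991.804/2 = 495.9019; MSW = 562.196/24 = 23.4248
F = MSB/MSW = 21.1699
df = (2, 24)
p-value (upper-tail) = 0.00001
At α=0.1: p < α → reject H₀

reject H₀: yes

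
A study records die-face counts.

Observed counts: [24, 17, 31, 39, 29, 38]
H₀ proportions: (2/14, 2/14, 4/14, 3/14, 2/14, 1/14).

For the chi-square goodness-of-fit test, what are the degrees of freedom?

df = k − 1 = 6 − 1 = 5

degrees of freedom = 5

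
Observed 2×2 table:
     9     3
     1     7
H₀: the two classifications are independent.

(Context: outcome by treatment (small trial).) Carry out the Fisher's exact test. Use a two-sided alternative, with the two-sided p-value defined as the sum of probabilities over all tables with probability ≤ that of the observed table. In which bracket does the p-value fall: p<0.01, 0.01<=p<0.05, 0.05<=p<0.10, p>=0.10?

p-value bracket: 0.01<=p<0.05

Margins: r₁=12, r₂=8, c₁=10, c₂=10, n=20
p_obs = C(12,9)·C(8,1)/C(20,10); sum pmf over tables with pmf ≤ p_obs
p-value (two-sided) = 0.01977
→ bracket: 0.01<=p<0.05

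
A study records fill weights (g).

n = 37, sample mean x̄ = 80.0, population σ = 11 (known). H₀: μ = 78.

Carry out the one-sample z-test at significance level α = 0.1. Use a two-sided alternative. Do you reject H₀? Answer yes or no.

reject H₀: no

SE = σ/√n = 11/√37 = 1.8084
z = (x̄−μ₀)/SE = (80.0−78)/1.8084 = 1.1060
p-value (two-sided) = 0.26875
At α=0.1: p ≥ α → fail to reject H₀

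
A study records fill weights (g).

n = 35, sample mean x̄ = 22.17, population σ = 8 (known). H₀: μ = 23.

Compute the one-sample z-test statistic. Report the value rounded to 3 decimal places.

SE = σ/√n = 8/√35 = 1.3522
z = (x̄−μ₀)/SE = (22.17−23)/1.3522 = -0.6138

test statistic = -0.614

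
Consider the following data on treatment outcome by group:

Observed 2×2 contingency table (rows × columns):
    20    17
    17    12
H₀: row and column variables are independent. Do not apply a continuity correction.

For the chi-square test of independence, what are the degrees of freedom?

df = (r−1)(c−1) = (2−1)·(2−1) = 1

degrees of freedom = 1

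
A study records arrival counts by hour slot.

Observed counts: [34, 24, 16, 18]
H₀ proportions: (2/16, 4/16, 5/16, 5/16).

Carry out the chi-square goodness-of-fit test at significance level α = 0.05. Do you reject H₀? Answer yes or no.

n = 92; E_i = n·p_i = [11.50, 23.00, 28.75, 28.75]
χ² = (34−11.50)²/11.50 + (24−23.00)²/23.00 + (16−28.75)²/28.75 + (18−28.75)²/28.75 = 53.7391
df = 3
p-value (upper-tail) = 0.00000
At α=0.05: p < α → reject H₀

reject H₀: yes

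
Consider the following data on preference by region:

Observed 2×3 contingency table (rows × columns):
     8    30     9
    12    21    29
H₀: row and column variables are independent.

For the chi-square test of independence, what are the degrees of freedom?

df = (r−1)(c−1) = (2−1)·(3−1) = 2

degrees of freedom = 2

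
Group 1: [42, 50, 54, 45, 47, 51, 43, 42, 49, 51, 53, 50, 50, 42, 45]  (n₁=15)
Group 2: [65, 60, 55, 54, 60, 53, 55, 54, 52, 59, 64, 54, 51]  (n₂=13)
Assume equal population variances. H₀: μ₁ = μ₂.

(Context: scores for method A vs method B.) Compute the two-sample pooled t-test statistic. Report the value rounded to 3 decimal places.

x̄₁=47.600, s₁=4.154, n₁=15
x̄₂=56.615, s₂=4.519, n₂=13
s_p² = [14·4.154² + 12·4.519²]/26 = 18.7183
SE = √(s_p²·(1/15+1/13)) = 1.6394
t = (47.600−56.615)/1.6394 = -5.4991
df = 26

test statistic = -5.499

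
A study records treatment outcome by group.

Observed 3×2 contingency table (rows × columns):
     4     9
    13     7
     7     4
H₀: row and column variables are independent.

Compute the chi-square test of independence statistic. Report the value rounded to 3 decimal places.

test statistic = 4.212

Row totals [13, 20, 11], col totals [24, 20], n=44
χ² = (4−7.09)²/7.09 + (9−5.91)²/5.91 + (13−10.91)²/10.91 + (7−9.09)²/9.09 + (7−6.00)²/6.00 + (4−5.00)²/5.00 = 4.2124
df = 2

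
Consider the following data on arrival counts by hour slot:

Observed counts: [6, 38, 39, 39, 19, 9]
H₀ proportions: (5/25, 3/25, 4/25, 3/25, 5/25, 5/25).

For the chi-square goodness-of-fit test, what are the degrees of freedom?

degrees of freedom = 5

df = k − 1 = 6 − 1 = 5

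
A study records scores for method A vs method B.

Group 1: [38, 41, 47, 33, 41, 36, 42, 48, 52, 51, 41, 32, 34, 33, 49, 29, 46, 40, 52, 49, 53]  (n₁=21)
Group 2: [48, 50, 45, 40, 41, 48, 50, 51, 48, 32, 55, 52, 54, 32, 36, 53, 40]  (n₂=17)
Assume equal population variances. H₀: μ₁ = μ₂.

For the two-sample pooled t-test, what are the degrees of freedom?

df = n₁ + n₂ − 2 = 21 + 17 − 2 = 36

degrees of freedom = 36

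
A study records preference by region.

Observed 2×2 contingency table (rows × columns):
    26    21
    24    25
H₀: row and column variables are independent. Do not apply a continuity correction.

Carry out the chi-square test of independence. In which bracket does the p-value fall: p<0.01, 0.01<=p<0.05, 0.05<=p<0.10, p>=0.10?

p-value bracket: p>=0.10

Row totals [47, 49], col totals [50, 46], n=96
χ² = (26−24.48)²/24.48 + (21−22.52)²/22.52 + (24−25.52)²/25.52 + (25−23.48)²/23.48 = 0.3863
df = 1
p-value (upper-tail) = 0.53424
→ bracket: p>=0.10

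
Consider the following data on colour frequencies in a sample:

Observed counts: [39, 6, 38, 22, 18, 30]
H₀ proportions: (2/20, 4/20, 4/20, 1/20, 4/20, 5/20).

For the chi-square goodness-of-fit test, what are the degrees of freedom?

degrees of freedom = 5

df = k − 1 = 6 − 1 = 5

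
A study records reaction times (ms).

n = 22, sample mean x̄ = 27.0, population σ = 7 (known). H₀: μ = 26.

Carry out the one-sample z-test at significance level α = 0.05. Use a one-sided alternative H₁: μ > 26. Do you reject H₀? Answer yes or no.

SE = σ/√n = 7/√22 = 1.4924
z = (x̄−μ₀)/SE = (27.0−26)/1.4924 = 0.6701
p-value (one-sided, H₁ greater) = 0.25141
At α=0.05: p ≥ α → fail to reject H₀

reject H₀: no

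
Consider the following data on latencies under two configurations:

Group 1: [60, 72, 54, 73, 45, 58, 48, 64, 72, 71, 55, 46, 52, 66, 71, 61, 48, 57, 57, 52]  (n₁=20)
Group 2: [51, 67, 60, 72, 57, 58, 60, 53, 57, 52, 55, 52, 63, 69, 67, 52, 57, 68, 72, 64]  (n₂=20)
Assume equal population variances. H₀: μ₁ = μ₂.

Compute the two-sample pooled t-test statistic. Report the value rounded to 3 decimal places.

x̄₁=59.100, s₁=9.335, n₁=20
x̄₂=60.300, s₂=7.005, n₂=20
s_p² = [19·9.335² + 19·7.005²]/38 = 68.1053
SE = √(s_p²·(1/20+1/20)) = 2.6097
t = (59.100−60.300)/2.6097 = -0.4598
df = 38

test statistic = -0.460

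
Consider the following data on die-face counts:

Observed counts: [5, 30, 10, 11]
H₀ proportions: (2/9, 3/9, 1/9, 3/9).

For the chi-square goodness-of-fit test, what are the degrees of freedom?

degrees of freedom = 3

df = k − 1 = 4 − 1 = 3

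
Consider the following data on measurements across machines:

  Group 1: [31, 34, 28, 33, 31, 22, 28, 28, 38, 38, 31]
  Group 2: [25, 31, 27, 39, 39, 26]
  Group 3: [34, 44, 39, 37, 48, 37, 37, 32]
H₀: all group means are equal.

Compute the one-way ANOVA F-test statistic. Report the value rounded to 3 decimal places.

Group means [31.09, 31.17, 38.50], grand mean 33.480
SSB = Σnᵢ(x̄ᵢ−x̄)² = 296.498; SSW = ΣΣ(x−x̄ᵢ)² = 613.742
MSB = 296.498/2 = 148.2488; MSW = 613.742/22 = 27.8974
F = MSB/MSW = 5.3141
df = (2, 22)

test statistic = 5.314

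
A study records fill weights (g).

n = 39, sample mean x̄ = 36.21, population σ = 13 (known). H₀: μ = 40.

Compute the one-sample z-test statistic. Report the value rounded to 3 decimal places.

SE = σ/√n = 13/√39 = 2.0817
z = (x̄−μ₀)/SE = (36.21−40)/2.0817 = -1.8207

test statistic = -1.821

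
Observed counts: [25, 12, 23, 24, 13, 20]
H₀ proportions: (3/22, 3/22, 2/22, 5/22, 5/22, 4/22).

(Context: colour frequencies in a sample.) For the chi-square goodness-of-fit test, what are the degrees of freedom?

df = k − 1 = 6 − 1 = 5

degrees of freedom = 5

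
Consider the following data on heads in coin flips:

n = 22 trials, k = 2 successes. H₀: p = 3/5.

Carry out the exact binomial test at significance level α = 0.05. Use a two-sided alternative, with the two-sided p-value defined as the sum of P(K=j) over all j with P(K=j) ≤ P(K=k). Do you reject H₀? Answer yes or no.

reject H₀: yes

Exact binomial: n=22, k=2, p₀=3/5=0.6000
P(X=j) = C(n,j)·p₀^j·(1−p₀)^(n−j); p = Σ P(X=j) over j with P(X=j) ≤ P(X=2)
p-value (two-sided) = 0.00000
At α=0.05: p < α → reject H₀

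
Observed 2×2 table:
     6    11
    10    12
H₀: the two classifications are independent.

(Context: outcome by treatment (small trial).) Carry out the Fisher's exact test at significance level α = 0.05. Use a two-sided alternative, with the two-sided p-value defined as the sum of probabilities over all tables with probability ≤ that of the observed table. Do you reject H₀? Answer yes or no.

Margins: r₁=17, r₂=22, c₁=16, c₂=23, n=39
p_obs = C(17,6)·C(22,10)/C(39,16); sum pmf over tables with pmf ≤ p_obs
p-value (two-sided) = 0.74348
At α=0.05: p ≥ α → fail to reject H₀

reject H₀: no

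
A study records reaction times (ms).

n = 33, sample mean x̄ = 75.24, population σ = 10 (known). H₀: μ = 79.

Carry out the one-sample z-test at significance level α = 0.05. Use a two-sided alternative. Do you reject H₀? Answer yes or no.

reject H₀: yes

SE = σ/√n = 10/√33 = 1.7408
z = (x̄−μ₀)/SE = (75.24−79)/1.7408 = -2.1600
p-value (two-sided) = 0.03078
At α=0.05: p < α → reject H₀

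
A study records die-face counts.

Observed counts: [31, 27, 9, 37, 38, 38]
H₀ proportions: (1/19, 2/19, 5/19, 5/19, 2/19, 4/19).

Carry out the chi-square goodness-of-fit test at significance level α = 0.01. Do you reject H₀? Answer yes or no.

n = 180; E_i = n·p_i = [9.47, 18.95, 47.37, 47.37, 18.95, 37.89]
χ² = (31−9.47)²/9.47 + (27−18.95)²/18.95 + (9−47.37)²/47.37 + (37−47.37)²/47.37 + (38−18.95)²/18.95 + (38−37.89)²/37.89 = 104.8417
df = 5
p-value (upper-tail) = 0.00000
At α=0.01: p < α → reject H₀

reject H₀: yes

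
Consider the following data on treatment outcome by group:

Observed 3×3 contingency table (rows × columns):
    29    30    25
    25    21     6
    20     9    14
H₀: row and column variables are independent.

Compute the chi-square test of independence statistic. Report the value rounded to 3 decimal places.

Row totals [84, 52, 43], col totals [74, 60, 45], n=179
χ² = (29−34.73)²/34.73 + (30−28.16)²/28.16 + (25−21.12)²/21.12 + (25−21.50)²/21.50 + (21−17.43)²/17.43 + (6−13.07)²/13.07 + (20−17.78)²/17.78 + (9−14.41)²/14.41 + (14−10.81)²/10.81 = 10.1598
df = 4

test statistic = 10.160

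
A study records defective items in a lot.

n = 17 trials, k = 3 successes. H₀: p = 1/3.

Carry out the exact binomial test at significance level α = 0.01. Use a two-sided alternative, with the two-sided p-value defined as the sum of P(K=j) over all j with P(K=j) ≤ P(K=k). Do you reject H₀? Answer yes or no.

Exact binomial: n=17, k=3, p₀=1/3=0.3333
P(X=j) = C(n,j)·p₀^j·(1−p₀)^(n−j); p = Σ P(X=j) over j with P(X=j) ≤ P(X=3)
p-value (two-sided) = 0.20590
At α=0.01: p ≥ α → fail to reject H₀

reject H₀: no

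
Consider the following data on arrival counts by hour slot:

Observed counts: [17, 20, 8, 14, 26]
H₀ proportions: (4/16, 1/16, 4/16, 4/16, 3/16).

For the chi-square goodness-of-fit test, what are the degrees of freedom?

df = k − 1 = 5 − 1 = 4

degrees of freedom = 4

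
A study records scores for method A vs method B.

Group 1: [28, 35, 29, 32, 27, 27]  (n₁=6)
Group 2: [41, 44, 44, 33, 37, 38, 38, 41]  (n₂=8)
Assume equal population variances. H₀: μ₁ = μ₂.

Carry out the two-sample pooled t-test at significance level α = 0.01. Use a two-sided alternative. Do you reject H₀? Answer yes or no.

x̄₁=29.667, s₁=3.204, n₁=6
x̄₂=39.500, s₂=3.742, n₂=8
s_p² = [5·3.204² + 7·3.742²]/12 = 12.4444
SE = √(s_p²·(1/6+1/8)) = 1.9052
t = (29.667−39.500)/1.9052 = -5.1614
df = 12
p-value (two-sided) = 0.00024
At α=0.01: p < α → reject H₀

reject H₀: yes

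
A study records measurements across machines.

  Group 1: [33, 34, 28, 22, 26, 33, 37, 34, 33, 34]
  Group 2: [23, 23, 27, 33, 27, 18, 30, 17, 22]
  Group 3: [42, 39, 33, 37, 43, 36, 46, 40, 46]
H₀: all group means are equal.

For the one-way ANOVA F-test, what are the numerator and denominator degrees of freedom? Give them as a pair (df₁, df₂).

degrees of freedom = [2, 25]

k = 3 groups, N = 28 total
df = (k−1, N−k) = (3−1, 28−3) = (2, 25)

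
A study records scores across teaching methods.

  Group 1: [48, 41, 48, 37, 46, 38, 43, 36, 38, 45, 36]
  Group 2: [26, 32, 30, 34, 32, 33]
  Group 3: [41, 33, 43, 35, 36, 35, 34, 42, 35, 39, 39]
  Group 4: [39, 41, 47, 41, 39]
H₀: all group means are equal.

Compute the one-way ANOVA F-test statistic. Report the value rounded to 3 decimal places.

Group means [41.45, 31.17, 37.45, 41.40], grand mean 38.242
SSB = Σnᵢ(x̄ᵢ−x̄)² = 470.573; SSW = ΣΣ(x−x̄ᵢ)² = 429.488
MSB = 470.573/3 = 156.8576; MSW = 429.488/29 = 14.8099
F = MSB/MSW = 10.5914
df = (3, 29)

test statistic = 10.591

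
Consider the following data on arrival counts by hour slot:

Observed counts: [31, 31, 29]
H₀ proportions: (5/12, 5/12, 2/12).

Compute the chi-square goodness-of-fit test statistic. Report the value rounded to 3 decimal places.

n = 91; E_i = n·p_i = [37.92, 37.92, 15.17]
χ² = (31−37.92)²/37.92 + (31−37.92)²/37.92 + (29−15.17)²/15.17 = 15.1407
df = 2

test statistic = 15.141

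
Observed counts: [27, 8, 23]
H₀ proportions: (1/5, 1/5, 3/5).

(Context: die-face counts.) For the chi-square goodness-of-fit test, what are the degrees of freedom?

degrees of freedom = 2

df = k − 1 = 3 − 1 = 2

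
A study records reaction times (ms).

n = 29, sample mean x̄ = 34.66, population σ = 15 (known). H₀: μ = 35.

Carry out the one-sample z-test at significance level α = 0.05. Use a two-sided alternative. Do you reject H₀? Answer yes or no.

reject H₀: no

SE = σ/√n = 15/√29 = 2.7854
z = (x̄−μ₀)/SE = (34.66−35)/2.7854 = -0.1221
p-value (two-sided) = 0.90285
At α=0.05: p ≥ α → fail to reject H₀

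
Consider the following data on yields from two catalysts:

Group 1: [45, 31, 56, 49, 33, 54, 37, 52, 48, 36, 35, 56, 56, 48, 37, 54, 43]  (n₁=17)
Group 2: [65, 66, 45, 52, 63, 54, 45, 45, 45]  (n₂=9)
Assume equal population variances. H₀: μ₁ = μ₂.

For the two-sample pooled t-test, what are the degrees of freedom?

degrees of freedom = 24

df = n₁ + n₂ − 2 = 17 + 9 − 2 = 24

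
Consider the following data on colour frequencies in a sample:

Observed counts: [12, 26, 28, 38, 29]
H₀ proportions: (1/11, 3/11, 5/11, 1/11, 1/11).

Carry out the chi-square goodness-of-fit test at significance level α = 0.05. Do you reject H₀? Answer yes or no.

reject H₀: yes

n = 133; E_i = n·p_i = [12.09, 36.27, 60.45, 12.09, 12.09]
χ² = (12−12.09)²/12.09 + (26−36.27)²/36.27 + (28−60.45)²/60.45 + (38−12.09)²/12.09 + (29−12.09)²/12.09 = 99.4997
df = 4
p-value (upper-tail) = 0.00000
At α=0.05: p < α → reject H₀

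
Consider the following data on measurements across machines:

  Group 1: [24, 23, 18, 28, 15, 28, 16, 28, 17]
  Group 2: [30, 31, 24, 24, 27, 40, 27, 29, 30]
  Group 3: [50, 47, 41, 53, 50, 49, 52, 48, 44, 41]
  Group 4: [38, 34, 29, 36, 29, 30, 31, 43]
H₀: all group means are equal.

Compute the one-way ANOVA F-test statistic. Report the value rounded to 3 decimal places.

test statistic = 46.867

Group means [21.89, 29.11, 47.50, 33.75], grand mean 33.444
SSB = Σnᵢ(x̄ᵢ−x̄)² = 3347.111; SSW = ΣΣ(x−x̄ᵢ)² = 761.778
MSB = 3347.111/3 = 1115.7037; MSW = 761.778/32 = 23.8056
F = MSB/MSW = 46.8674
df = (3, 32)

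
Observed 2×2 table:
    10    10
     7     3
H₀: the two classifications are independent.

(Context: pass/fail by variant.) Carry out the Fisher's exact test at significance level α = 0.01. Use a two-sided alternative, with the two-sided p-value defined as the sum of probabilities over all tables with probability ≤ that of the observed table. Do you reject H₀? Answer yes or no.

reject H₀: no

Margins: r₁=20, r₂=10, c₁=17, c₂=13, n=30
p_obs = C(20,10)·C(10,7)/C(30,17); sum pmf over tables with pmf ≤ p_obs
p-value (two-sided) = 0.44041
At α=0.01: p ≥ α → fail to reject H₀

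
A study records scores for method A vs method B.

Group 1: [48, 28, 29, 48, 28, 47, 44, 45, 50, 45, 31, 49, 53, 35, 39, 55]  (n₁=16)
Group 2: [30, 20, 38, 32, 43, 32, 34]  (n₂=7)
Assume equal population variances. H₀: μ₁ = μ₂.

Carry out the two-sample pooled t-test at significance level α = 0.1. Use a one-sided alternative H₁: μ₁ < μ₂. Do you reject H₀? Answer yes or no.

reject H₀: no

x̄₁=42.125, s₁=9.172, n₁=16
x̄₂=32.714, s₂=7.135, n₂=7
s_p² = [15·9.172² + 6·7.135²]/21 = 74.6276
SE = √(s_p²·(1/16+1/7)) = 3.9148
t = (42.125−32.714)/3.9148 = 2.4039
df = 21
p-value (one-sided, H₁ less) = 0.98723
At α=0.1: p ≥ α → fail to reject H₀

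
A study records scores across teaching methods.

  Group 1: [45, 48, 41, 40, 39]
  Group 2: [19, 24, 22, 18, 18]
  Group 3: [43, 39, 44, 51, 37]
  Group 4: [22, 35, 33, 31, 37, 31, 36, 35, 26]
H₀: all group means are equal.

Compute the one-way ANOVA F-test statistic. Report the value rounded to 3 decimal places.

test statistic = 29.199

Group means [42.60, 20.20, 42.80, 31.78], grand mean 33.917
SSB = Σnᵢ(x̄ᵢ−x̄)² = 1753.478; SSW = ΣΣ(x−x̄ᵢ)² = 400.356
MSB = 1753.478/3 = 584.4926; MSW = 400.356/20 = 20.0178
F = MSB/MSW = 29.1987
df = (3, 20)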